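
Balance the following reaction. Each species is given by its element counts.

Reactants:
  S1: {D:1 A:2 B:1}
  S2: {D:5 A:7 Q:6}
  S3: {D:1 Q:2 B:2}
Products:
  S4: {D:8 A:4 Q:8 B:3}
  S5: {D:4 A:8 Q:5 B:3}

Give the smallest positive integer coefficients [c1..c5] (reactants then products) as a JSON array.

Coefficients: [3, 2, 3, 1, 2]

D: 3·1+2·5+3·1 = 16 | 1·8+2·4 = 16
A: 3·2+2·7+3·0 = 20 | 1·4+2·8 = 20
Q: 3·0+2·6+3·2 = 18 | 1·8+2·5 = 18
B: 3·1+2·0+3·2 = 9 | 1·3+2·3 = 9
gcd(3,2,3,1,2) = 1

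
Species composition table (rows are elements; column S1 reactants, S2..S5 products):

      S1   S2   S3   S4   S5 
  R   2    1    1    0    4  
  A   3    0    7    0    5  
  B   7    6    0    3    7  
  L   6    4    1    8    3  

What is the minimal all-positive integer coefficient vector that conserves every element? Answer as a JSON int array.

Coefficients: [4, 3, 1, 1, 1]

R: 4·2 = 8 | 3·1+1·1+1·0+1·4 = 8
A: 4·3 = 12 | 3·0+1·7+1·0+1·5 = 12
B: 4·7 = 28 | 3·6+1·0+1·3+1·7 = 28
L: 4·6 = 24 | 3·4+1·1+1·8+1·3 = 24
gcd(4,3,1,1,1) = 1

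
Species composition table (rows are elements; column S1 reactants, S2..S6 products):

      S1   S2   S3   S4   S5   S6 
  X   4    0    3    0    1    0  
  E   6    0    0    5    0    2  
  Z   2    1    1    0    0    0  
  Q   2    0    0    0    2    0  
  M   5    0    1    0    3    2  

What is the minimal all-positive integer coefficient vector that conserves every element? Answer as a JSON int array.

X: 2·4 = 8 | 2·0+2·3+2·0+2·1+1·0 = 8
E: 2·6 = 12 | 2·0+2·0+2·5+2·0+1·2 = 12
Z: 2·2 = 4 | 2·1+2·1+2·0+2·0+1·0 = 4
Q: 2·2 = 4 | 2·0+2·0+2·0+2·2+1·0 = 4
M: 2·5 = 10 | 2·0+2·1+2·0+2·3+1·2 = 10
gcd(2,2,2,2,2,1) = 1

Coefficients: [2, 2, 2, 2, 2, 1]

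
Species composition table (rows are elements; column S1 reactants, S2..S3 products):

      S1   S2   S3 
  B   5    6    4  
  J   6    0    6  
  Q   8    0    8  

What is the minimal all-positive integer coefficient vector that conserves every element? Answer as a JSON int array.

B: 6·5 = 30 | 1·6+6·4 = 30
J: 6·6 = 36 | 1·0+6·6 = 36
Q: 6·8 = 48 | 1·0+6·8 = 48
gcd(6,1,6) = 1

Coefficients: [6, 1, 6]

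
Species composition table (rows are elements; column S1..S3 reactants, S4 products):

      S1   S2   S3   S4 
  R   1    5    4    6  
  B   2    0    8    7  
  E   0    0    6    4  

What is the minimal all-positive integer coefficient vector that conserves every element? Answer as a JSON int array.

R: 5·1+3·5+4·4 = 36 | 6·6 = 36
B: 5·2+3·0+4·8 = 42 | 6·7 = 42
E: 5·0+3·0+4·6 = 24 | 6·4 = 24
gcd(5,3,4,6) = 1

Coefficients: [5, 3, 4, 6]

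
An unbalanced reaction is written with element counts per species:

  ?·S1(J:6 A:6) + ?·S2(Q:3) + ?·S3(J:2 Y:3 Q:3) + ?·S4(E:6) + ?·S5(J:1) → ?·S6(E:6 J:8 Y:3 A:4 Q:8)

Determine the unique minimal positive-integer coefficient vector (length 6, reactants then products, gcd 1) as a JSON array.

E: 2·0+5·0+3·0+3·6+6·0 = 18 | 3·6 = 18
J: 2·6+5·0+3·2+3·0+6·1 = 24 | 3·8 = 24
Y: 2·0+5·0+3·3+3·0+6·0 = 9 | 3·3 = 9
A: 2·6+5·0+3·0+3·0+6·0 = 12 | 3·4 = 12
Q: 2·0+5·3+3·3+3·0+6·0 = 24 | 3·8 = 24
gcd(2,5,3,3,6,3) = 1

Coefficients: [2, 5, 3, 3, 6, 3]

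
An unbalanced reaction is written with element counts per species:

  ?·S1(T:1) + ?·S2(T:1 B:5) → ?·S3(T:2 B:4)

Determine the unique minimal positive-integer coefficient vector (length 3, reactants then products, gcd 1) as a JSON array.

Coefficients: [6, 4, 5]

T: 6·1+4·1 = 10 | 5·2 = 10
B: 6·0+4·5 = 20 | 5·4 = 20
gcd(6,4,5) = 1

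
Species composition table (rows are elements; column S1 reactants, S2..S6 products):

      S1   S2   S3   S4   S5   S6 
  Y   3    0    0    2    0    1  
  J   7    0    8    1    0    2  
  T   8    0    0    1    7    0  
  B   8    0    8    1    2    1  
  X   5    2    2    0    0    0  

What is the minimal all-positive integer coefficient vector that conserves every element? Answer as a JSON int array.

Coefficients: [2, 4, 1, 2, 2, 2]

Y: 2·3 = 6 | 4·0+1·0+2·2+2·0+2·1 = 6
J: 2·7 = 14 | 4·0+1·8+2·1+2·0+2·2 = 14
T: 2·8 = 16 | 4·0+1·0+2·1+2·7+2·0 = 16
B: 2·8 = 16 | 4·0+1·8+2·1+2·2+2·1 = 16
X: 2·5 = 10 | 4·2+1·2+2·0+2·0+2·0 = 10
gcd(2,4,1,2,2,2) = 1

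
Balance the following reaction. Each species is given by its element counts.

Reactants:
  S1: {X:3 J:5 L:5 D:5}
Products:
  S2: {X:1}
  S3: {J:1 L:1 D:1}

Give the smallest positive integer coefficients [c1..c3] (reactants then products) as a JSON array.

Coefficients: [1, 3, 5]

X: 1·3 = 3 | 3·1+5·0 = 3
J: 1·5 = 5 | 3·0+5·1 = 5
L: 1·5 = 5 | 3·0+5·1 = 5
D: 1·5 = 5 | 3·0+5·1 = 5
gcd(1,3,5) = 1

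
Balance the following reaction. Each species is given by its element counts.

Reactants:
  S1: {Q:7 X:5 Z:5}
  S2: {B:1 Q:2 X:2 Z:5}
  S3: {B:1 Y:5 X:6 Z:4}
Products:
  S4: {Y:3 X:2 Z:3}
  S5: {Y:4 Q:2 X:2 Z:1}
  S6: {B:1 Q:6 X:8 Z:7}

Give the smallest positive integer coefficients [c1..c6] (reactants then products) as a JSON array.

Coefficients: [6, 1, 5, 3, 4, 6]

B: 6·0+1·1+5·1 = 6 | 3·0+4·0+6·1 = 6
Y: 6·0+1·0+5·5 = 25 | 3·3+4·4+6·0 = 25
Q: 6·7+1·2+5·0 = 44 | 3·0+4·2+6·6 = 44
X: 6·5+1·2+5·6 = 62 | 3·2+4·2+6·8 = 62
Z: 6·5+1·5+5·4 = 55 | 3·3+4·1+6·7 = 55
gcd(6,1,5,3,4,6) = 1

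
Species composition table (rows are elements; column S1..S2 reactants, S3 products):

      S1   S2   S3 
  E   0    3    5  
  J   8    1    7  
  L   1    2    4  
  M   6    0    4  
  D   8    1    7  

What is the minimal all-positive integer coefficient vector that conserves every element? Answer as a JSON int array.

E: 2·0+5·3 = 15 | 3·5 = 15
J: 2·8+5·1 = 21 | 3·7 = 21
L: 2·1+5·2 = 12 | 3·4 = 12
M: 2·6+5·0 = 12 | 3·4 = 12
D: 2·8+5·1 = 21 | 3·7 = 21
gcd(2,5,3) = 1

Coefficients: [2, 5, 3]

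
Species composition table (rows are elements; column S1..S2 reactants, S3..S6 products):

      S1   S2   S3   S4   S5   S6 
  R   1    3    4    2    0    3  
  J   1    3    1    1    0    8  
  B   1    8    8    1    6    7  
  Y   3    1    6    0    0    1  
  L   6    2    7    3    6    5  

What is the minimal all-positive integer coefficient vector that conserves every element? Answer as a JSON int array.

R: 5·1+5·3 = 20 | 3·4+1·2+1·0+2·3 = 20
J: 5·1+5·3 = 20 | 3·1+1·1+1·0+2·8 = 20
B: 5·1+5·8 = 45 | 3·8+1·1+1·6+2·7 = 45
Y: 5·3+5·1 = 20 | 3·6+1·0+1·0+2·1 = 20
L: 5·6+5·2 = 40 | 3·7+1·3+1·6+2·5 = 40
gcd(5,5,3,1,1,2) = 1

Coefficients: [5, 5, 3, 1, 1, 2]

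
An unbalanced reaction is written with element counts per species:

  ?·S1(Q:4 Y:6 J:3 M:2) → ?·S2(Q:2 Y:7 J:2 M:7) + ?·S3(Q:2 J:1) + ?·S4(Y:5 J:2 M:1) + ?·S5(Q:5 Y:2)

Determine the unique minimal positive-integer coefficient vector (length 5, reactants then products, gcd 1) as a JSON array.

Coefficients: [6, 1, 6, 5, 2]

Q: 6·4 = 24 | 1·2+6·2+5·0+2·5 = 24
Y: 6·6 = 36 | 1·7+6·0+5·5+2·2 = 36
J: 6·3 = 18 | 1·2+6·1+5·2+2·0 = 18
M: 6·2 = 12 | 1·7+6·0+5·1+2·0 = 12
gcd(6,1,6,5,2) = 1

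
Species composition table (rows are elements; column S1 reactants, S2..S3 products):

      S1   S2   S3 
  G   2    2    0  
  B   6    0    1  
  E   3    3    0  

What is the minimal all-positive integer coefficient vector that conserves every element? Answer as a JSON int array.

G: 1·2 = 2 | 1·2+6·0 = 2
B: 1·6 = 6 | 1·0+6·1 = 6
E: 1·3 = 3 | 1·3+6·0 = 3
gcd(1,1,6) = 1

Coefficients: [1, 1, 6]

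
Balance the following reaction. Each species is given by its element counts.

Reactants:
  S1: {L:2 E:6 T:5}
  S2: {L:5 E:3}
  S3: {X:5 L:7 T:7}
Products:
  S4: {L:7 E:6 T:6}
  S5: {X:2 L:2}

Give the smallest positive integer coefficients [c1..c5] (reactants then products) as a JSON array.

X: 2·0+4·0+2·5 = 10 | 4·0+5·2 = 10
L: 2·2+4·5+2·7 = 38 | 4·7+5·2 = 38
E: 2·6+4·3+2·0 = 24 | 4·6+5·0 = 24
T: 2·5+4·0+2·7 = 24 | 4·6+5·0 = 24
gcd(2,4,2,4,5) = 1

Coefficients: [2, 4, 2, 4, 5]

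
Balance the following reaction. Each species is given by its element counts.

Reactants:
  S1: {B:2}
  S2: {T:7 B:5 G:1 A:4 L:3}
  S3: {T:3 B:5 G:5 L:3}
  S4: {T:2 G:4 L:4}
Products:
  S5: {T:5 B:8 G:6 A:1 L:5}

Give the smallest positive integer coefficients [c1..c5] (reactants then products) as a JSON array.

Coefficients: [6, 1, 3, 2, 4]

T: 6·0+1·7+3·3+2·2 = 20 | 4·5 = 20
B: 6·2+1·5+3·5+2·0 = 32 | 4·8 = 32
G: 6·0+1·1+3·5+2·4 = 24 | 4·6 = 24
A: 6·0+1·4+3·0+2·0 = 4 | 4·1 = 4
L: 6·0+1·3+3·3+2·4 = 20 | 4·5 = 20
gcd(6,1,3,2,4) = 1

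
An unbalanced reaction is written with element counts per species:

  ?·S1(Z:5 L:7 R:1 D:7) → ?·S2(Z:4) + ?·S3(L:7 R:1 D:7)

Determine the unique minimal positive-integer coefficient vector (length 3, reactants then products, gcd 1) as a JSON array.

Z: 4·5 = 20 | 5·4+4·0 = 20
L: 4·7 = 28 | 5·0+4·7 = 28
R: 4·1 = 4 | 5·0+4·1 = 4
D: 4·7 = 28 | 5·0+4·7 = 28
gcd(4,5,4) = 1

Coefficients: [4, 5, 4]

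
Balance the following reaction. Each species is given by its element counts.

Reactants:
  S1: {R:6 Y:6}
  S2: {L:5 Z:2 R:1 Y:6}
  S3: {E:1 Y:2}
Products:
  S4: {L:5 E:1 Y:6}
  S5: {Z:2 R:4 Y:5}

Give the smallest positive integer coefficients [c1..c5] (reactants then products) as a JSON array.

Coefficients: [1, 2, 2, 2, 2]

L: 1·0+2·5+2·0 = 10 | 2·5+2·0 = 10
E: 1·0+2·0+2·1 = 2 | 2·1+2·0 = 2
Z: 1·0+2·2+2·0 = 4 | 2·0+2·2 = 4
R: 1·6+2·1+2·0 = 8 | 2·0+2·4 = 8
Y: 1·6+2·6+2·2 = 22 | 2·6+2·5 = 22
gcd(1,2,2,2,2) = 1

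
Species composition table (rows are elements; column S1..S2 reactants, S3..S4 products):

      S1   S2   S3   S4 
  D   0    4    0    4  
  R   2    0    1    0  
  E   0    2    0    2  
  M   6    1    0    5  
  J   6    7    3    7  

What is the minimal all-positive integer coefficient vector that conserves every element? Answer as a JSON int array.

D: 2·0+3·4 = 12 | 4·0+3·4 = 12
R: 2·2+3·0 = 4 | 4·1+3·0 = 4
E: 2·0+3·2 = 6 | 4·0+3·2 = 6
M: 2·6+3·1 = 15 | 4·0+3·5 = 15
J: 2·6+3·7 = 33 | 4·3+3·7 = 33
gcd(2,3,4,3) = 1

Coefficients: [2, 3, 4, 3]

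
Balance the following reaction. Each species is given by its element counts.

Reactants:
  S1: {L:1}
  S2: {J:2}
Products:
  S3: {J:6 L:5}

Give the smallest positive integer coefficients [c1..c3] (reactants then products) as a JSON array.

Coefficients: [5, 3, 1]

J: 5·0+3·2 = 6 | 1·6 = 6
L: 5·1+3·0 = 5 | 1·5 = 5
gcd(5,3,1) = 1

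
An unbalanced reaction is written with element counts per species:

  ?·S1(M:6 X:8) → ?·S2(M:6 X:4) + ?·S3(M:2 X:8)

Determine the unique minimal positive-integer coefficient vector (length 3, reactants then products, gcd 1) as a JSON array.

Coefficients: [5, 4, 3]

M: 5·6 = 30 | 4·6+3·2 = 30
X: 5·8 = 40 | 4·4+3·8 = 40
gcd(5,4,3) = 1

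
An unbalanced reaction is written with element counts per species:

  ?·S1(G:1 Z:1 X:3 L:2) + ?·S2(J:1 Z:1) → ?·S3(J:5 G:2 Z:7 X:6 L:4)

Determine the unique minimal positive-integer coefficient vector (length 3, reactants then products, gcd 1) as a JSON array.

Coefficients: [2, 5, 1]

J: 2·0+5·1 = 5 | 1·5 = 5
G: 2·1+5·0 = 2 | 1·2 = 2
Z: 2·1+5·1 = 7 | 1·7 = 7
X: 2·3+5·0 = 6 | 1·6 = 6
L: 2·2+5·0 = 4 | 1·4 = 4
gcd(2,5,1) = 1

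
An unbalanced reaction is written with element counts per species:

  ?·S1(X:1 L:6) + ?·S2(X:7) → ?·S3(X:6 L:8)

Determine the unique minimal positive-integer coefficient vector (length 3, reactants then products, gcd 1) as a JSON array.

Coefficients: [4, 2, 3]

X: 4·1+2·7 = 18 | 3·6 = 18
L: 4·6+2·0 = 24 | 3·8 = 24
gcd(4,2,3) = 1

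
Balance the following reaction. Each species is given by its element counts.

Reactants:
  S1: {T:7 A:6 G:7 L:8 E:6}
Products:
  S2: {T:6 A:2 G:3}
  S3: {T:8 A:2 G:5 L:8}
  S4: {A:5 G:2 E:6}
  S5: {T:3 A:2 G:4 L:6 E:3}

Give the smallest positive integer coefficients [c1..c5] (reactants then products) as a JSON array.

Coefficients: [6, 1, 3, 4, 4]

T: 6·7 = 42 | 1·6+3·8+4·0+4·3 = 42
A: 6·6 = 36 | 1·2+3·2+4·5+4·2 = 36
G: 6·7 = 42 | 1·3+3·5+4·2+4·4 = 42
L: 6·8 = 48 | 1·0+3·8+4·0+4·6 = 48
E: 6·6 = 36 | 1·0+3·0+4·6+4·3 = 36
gcd(6,1,3,4,4) = 1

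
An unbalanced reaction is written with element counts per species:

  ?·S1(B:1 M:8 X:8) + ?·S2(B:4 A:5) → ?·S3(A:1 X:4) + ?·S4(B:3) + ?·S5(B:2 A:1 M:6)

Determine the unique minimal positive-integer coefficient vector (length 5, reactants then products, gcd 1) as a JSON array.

Coefficients: [3, 2, 6, 1, 4]

B: 3·1+2·4 = 11 | 6·0+1·3+4·2 = 11
A: 3·0+2·5 = 10 | 6·1+1·0+4·1 = 10
M: 3·8+2·0 = 24 | 6·0+1·0+4·6 = 24
X: 3·8+2·0 = 24 | 6·4+1·0+4·0 = 24
gcd(3,2,6,1,4) = 1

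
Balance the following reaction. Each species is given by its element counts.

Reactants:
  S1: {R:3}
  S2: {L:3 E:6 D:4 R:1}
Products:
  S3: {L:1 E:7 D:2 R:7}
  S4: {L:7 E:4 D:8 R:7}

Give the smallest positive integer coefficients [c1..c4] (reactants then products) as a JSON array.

L: 6·0+3·3 = 9 | 2·1+1·7 = 9
E: 6·0+3·6 = 18 | 2·7+1·4 = 18
D: 6·0+3·4 = 12 | 2·2+1·8 = 12
R: 6·3+3·1 = 21 | 2·7+1·7 = 21
gcd(6,3,2,1) = 1

Coefficients: [6, 3, 2, 1]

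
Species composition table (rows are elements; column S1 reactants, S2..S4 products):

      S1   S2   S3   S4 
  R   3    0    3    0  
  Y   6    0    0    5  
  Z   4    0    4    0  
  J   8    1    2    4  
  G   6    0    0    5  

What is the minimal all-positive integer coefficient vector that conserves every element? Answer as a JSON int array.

Coefficients: [5, 6, 5, 6]

R: 5·3 = 15 | 6·0+5·3+6·0 = 15
Y: 5·6 = 30 | 6·0+5·0+6·5 = 30
Z: 5·4 = 20 | 6·0+5·4+6·0 = 20
J: 5·8 = 40 | 6·1+5·2+6·4 = 40
G: 5·6 = 30 | 6·0+5·0+6·5 = 30
gcd(5,6,5,6) = 1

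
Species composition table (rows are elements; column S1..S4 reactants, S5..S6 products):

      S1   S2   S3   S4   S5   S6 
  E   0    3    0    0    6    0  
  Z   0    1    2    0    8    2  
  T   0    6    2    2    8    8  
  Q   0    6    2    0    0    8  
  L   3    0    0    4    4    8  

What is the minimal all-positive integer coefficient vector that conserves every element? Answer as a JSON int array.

E: 4·0+2·3+6·0+4·0 = 6 | 1·6+3·0 = 6
Z: 4·0+2·1+6·2+4·0 = 14 | 1·8+3·2 = 14
T: 4·0+2·6+6·2+4·2 = 32 | 1·8+3·8 = 32
Q: 4·0+2·6+6·2+4·0 = 24 | 1·0+3·8 = 24
L: 4·3+2·0+6·0+4·4 = 28 | 1·4+3·8 = 28
gcd(4,2,6,4,1,3) = 1

Coefficients: [4, 2, 6, 4, 1, 3]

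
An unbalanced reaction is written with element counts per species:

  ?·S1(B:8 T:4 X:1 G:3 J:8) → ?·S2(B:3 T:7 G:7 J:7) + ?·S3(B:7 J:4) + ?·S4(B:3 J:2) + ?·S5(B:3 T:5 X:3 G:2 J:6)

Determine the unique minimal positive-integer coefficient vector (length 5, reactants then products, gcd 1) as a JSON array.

B: 6·8 = 48 | 2·3+3·7+5·3+2·3 = 48
T: 6·4 = 24 | 2·7+3·0+5·0+2·5 = 24
X: 6·1 = 6 | 2·0+3·0+5·0+2·3 = 6
G: 6·3 = 18 | 2·7+3·0+5·0+2·2 = 18
J: 6·8 = 48 | 2·7+3·4+5·2+2·6 = 48
gcd(6,2,3,5,2) = 1

Coefficients: [6, 2, 3, 5, 2]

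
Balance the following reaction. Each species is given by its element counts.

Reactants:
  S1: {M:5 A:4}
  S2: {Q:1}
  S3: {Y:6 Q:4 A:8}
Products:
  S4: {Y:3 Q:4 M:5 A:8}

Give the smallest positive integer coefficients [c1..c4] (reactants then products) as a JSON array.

Y: 2·0+4·0+1·6 = 6 | 2·3 = 6
Q: 2·0+4·1+1·4 = 8 | 2·4 = 8
M: 2·5+4·0+1·0 = 10 | 2·5 = 10
A: 2·4+4·0+1·8 = 16 | 2·8 = 16
gcd(2,4,1,2) = 1

Coefficients: [2, 4, 1, 2]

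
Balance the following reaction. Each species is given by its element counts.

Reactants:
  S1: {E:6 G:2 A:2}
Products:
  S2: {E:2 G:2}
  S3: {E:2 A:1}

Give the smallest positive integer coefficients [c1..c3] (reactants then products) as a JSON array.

E: 1·6 = 6 | 1·2+2·2 = 6
G: 1·2 = 2 | 1·2+2·0 = 2
A: 1·2 = 2 | 1·0+2·1 = 2
gcd(1,1,2) = 1

Coefficients: [1, 1, 2]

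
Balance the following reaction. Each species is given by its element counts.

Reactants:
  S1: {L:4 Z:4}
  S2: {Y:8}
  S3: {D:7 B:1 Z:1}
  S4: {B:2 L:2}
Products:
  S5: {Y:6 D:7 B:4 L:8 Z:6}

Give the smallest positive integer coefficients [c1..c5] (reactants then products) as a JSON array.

Y: 5·0+3·8+4·0+6·0 = 24 | 4·6 = 24
D: 5·0+3·0+4·7+6·0 = 28 | 4·7 = 28
B: 5·0+3·0+4·1+6·2 = 16 | 4·4 = 16
L: 5·4+3·0+4·0+6·2 = 32 | 4·8 = 32
Z: 5·4+3·0+4·1+6·0 = 24 | 4·6 = 24
gcd(5,3,4,6,4) = 1

Coefficients: [5, 3, 4, 6, 4]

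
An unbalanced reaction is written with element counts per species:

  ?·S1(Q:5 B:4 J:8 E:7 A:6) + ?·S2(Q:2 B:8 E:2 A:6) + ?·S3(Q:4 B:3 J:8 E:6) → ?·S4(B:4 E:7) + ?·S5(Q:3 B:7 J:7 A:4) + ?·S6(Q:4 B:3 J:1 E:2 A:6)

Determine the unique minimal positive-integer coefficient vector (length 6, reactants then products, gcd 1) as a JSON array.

Coefficients: [1, 4, 2, 3, 3, 3]

Q: 1·5+4·2+2·4 = 21 | 3·0+3·3+3·4 = 21
B: 1·4+4·8+2·3 = 42 | 3·4+3·7+3·3 = 42
J: 1·8+4·0+2·8 = 24 | 3·0+3·7+3·1 = 24
E: 1·7+4·2+2·6 = 27 | 3·7+3·0+3·2 = 27
A: 1·6+4·6+2·0 = 30 | 3·0+3·4+3·6 = 30
gcd(1,4,2,3,3,3) = 1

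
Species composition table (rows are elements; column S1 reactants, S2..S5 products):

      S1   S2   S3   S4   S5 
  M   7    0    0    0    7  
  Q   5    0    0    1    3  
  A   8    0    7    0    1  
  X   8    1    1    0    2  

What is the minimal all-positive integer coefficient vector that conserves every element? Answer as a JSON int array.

Coefficients: [1, 5, 1, 2, 1]

M: 1·7 = 7 | 5·0+1·0+2·0+1·7 = 7
Q: 1·5 = 5 | 5·0+1·0+2·1+1·3 = 5
A: 1·8 = 8 | 5·0+1·7+2·0+1·1 = 8
X: 1·8 = 8 | 5·1+1·1+2·0+1·2 = 8
gcd(1,5,1,2,1) = 1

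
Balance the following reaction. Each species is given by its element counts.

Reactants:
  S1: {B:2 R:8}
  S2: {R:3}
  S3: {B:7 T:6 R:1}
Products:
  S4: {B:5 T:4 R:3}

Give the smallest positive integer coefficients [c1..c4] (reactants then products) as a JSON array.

B: 1·2+2·0+4·7 = 30 | 6·5 = 30
T: 1·0+2·0+4·6 = 24 | 6·4 = 24
R: 1·8+2·3+4·1 = 18 | 6·3 = 18
gcd(1,2,4,6) = 1

Coefficients: [1, 2, 4, 6]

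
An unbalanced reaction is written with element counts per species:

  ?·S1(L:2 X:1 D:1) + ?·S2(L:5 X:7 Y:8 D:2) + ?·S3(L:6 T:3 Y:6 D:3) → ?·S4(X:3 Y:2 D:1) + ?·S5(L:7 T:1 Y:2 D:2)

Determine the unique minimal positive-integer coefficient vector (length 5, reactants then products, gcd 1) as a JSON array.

Coefficients: [5, 1, 1, 4, 3]

L: 5·2+1·5+1·6 = 21 | 4·0+3·7 = 21
X: 5·1+1·7+1·0 = 12 | 4·3+3·0 = 12
T: 5·0+1·0+1·3 = 3 | 4·0+3·1 = 3
Y: 5·0+1·8+1·6 = 14 | 4·2+3·2 = 14
D: 5·1+1·2+1·3 = 10 | 4·1+3·2 = 10
gcd(5,1,1,4,3) = 1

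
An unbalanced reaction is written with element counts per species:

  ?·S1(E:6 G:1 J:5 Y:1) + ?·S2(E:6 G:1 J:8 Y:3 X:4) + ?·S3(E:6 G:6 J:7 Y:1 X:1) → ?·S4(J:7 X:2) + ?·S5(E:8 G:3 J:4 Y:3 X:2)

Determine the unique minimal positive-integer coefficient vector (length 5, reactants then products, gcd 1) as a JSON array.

Coefficients: [1, 5, 2, 5, 6]

E: 1·6+5·6+2·6 = 48 | 5·0+6·8 = 48
G: 1·1+5·1+2·6 = 18 | 5·0+6·3 = 18
J: 1·5+5·8+2·7 = 59 | 5·7+6·4 = 59
Y: 1·1+5·3+2·1 = 18 | 5·0+6·3 = 18
X: 1·0+5·4+2·1 = 22 | 5·2+6·2 = 22
gcd(1,5,2,5,6) = 1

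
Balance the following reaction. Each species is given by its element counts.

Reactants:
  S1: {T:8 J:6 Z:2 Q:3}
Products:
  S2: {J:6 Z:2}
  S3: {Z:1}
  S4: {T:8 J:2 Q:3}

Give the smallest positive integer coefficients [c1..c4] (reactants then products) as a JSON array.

Coefficients: [3, 2, 2, 3]

T: 3·8 = 24 | 2·0+2·0+3·8 = 24
J: 3·6 = 18 | 2·6+2·0+3·2 = 18
Z: 3·2 = 6 | 2·2+2·1+3·0 = 6
Q: 3·3 = 9 | 2·0+2·0+3·3 = 9
gcd(3,2,2,3) = 1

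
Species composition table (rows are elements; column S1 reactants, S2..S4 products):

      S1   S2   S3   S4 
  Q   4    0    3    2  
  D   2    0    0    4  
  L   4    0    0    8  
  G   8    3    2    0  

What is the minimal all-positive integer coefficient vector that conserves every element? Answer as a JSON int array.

Q: 2·4 = 8 | 4·0+2·3+1·2 = 8
D: 2·2 = 4 | 4·0+2·0+1·4 = 4
L: 2·4 = 8 | 4·0+2·0+1·8 = 8
G: 2·8 = 16 | 4·3+2·2+1·0 = 16
gcd(2,4,2,1) = 1

Coefficients: [2, 4, 2, 1]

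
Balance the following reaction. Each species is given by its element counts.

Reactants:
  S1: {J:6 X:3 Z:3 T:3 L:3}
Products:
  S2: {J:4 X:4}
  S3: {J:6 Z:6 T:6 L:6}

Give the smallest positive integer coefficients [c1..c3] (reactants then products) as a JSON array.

J: 4·6 = 24 | 3·4+2·6 = 24
X: 4·3 = 12 | 3·4+2·0 = 12
Z: 4·3 = 12 | 3·0+2·6 = 12
T: 4·3 = 12 | 3·0+2·6 = 12
L: 4·3 = 12 | 3·0+2·6 = 12
gcd(4,3,2) = 1

Coefficients: [4, 3, 2]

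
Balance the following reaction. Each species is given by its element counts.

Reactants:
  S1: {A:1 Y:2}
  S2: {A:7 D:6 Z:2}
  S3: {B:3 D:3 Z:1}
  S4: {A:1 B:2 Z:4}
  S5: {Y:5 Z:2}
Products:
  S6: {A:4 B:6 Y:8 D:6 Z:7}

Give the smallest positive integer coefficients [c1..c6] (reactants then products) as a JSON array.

A: 6·1+1·7+6·0+3·1+4·0 = 16 | 4·4 = 16
B: 6·0+1·0+6·3+3·2+4·0 = 24 | 4·6 = 24
Y: 6·2+1·0+6·0+3·0+4·5 = 32 | 4·8 = 32
D: 6·0+1·6+6·3+3·0+4·0 = 24 | 4·6 = 24
Z: 6·0+1·2+6·1+3·4+4·2 = 28 | 4·7 = 28
gcd(6,1,6,3,4,4) = 1

Coefficients: [6, 1, 6, 3, 4, 4]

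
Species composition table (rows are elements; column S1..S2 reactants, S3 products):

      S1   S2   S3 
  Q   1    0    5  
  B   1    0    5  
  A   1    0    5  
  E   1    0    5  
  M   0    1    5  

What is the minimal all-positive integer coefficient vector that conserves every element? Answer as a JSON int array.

Coefficients: [5, 5, 1]

Q: 5·1+5·0 = 5 | 1·5 = 5
B: 5·1+5·0 = 5 | 1·5 = 5
A: 5·1+5·0 = 5 | 1·5 = 5
E: 5·1+5·0 = 5 | 1·5 = 5
M: 5·0+5·1 = 5 | 1·5 = 5
gcd(5,5,1) = 1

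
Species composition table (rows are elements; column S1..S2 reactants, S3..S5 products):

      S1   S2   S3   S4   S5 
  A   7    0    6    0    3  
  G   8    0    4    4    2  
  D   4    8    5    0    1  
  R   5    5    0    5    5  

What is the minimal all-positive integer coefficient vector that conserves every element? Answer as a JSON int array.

Coefficients: [6, 1, 6, 5, 2]

A: 6·7+1·0 = 42 | 6·6+5·0+2·3 = 42
G: 6·8+1·0 = 48 | 6·4+5·4+2·2 = 48
D: 6·4+1·8 = 32 | 6·5+5·0+2·1 = 32
R: 6·5+1·5 = 35 | 6·0+5·5+2·5 = 35
gcd(6,1,6,5,2) = 1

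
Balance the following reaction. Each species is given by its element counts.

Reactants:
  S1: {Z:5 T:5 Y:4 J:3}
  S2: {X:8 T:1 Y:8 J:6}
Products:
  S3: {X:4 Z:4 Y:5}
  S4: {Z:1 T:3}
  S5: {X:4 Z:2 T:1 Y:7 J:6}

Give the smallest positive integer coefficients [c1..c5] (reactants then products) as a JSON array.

X: 4·0+3·8 = 24 | 1·4+6·0+5·4 = 24
Z: 4·5+3·0 = 20 | 1·4+6·1+5·2 = 20
T: 4·5+3·1 = 23 | 1·0+6·3+5·1 = 23
Y: 4·4+3·8 = 40 | 1·5+6·0+5·7 = 40
J: 4·3+3·6 = 30 | 1·0+6·0+5·6 = 30
gcd(4,3,1,6,5) = 1

Coefficients: [4, 3, 1, 6, 5]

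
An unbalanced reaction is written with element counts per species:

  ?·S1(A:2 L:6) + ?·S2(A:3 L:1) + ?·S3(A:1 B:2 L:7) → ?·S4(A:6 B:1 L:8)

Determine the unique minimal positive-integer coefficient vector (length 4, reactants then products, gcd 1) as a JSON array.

A: 1·2+3·3+1·1 = 12 | 2·6 = 12
B: 1·0+3·0+1·2 = 2 | 2·1 = 2
L: 1·6+3·1+1·7 = 16 | 2·8 = 16
gcd(1,3,1,2) = 1

Coefficients: [1, 3, 1, 2]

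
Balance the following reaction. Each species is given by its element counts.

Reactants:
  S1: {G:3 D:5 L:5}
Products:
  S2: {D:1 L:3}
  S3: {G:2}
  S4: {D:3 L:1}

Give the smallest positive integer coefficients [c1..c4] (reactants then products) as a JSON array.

G: 4·3 = 12 | 5·0+6·2+5·0 = 12
D: 4·5 = 20 | 5·1+6·0+5·3 = 20
L: 4·5 = 20 | 5·3+6·0+5·1 = 20
gcd(4,5,6,5) = 1

Coefficients: [4, 5, 6, 5]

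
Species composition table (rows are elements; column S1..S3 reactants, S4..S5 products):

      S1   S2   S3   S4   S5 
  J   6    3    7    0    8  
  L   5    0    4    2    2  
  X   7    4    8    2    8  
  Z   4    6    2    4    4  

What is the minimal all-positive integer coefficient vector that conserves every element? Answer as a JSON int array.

Coefficients: [2, 5, 3, 5, 6]

J: 2·6+5·3+3·7 = 48 | 5·0+6·8 = 48
L: 2·5+5·0+3·4 = 22 | 5·2+6·2 = 22
X: 2·7+5·4+3·8 = 58 | 5·2+6·8 = 58
Z: 2·4+5·6+3·2 = 44 | 5·4+6·4 = 44
gcd(2,5,3,5,6) = 1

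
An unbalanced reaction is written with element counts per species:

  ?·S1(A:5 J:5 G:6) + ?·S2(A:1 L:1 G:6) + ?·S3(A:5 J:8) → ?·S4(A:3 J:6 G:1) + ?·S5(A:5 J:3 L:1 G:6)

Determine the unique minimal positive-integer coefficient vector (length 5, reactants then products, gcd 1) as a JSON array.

Coefficients: [1, 3, 5, 6, 3]

A: 1·5+3·1+5·5 = 33 | 6·3+3·5 = 33
J: 1·5+3·0+5·8 = 45 | 6·6+3·3 = 45
L: 1·0+3·1+5·0 = 3 | 6·0+3·1 = 3
G: 1·6+3·6+5·0 = 24 | 6·1+3·6 = 24
gcd(1,3,5,6,3) = 1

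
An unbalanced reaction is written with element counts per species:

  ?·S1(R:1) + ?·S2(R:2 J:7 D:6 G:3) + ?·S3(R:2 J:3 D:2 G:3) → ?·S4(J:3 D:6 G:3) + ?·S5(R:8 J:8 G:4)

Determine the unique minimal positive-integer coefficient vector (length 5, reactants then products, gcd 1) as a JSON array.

Coefficients: [6, 3, 6, 5, 3]

R: 6·1+3·2+6·2 = 24 | 5·0+3·8 = 24
J: 6·0+3·7+6·3 = 39 | 5·3+3·8 = 39
D: 6·0+3·6+6·2 = 30 | 5·6+3·0 = 30
G: 6·0+3·3+6·3 = 27 | 5·3+3·4 = 27
gcd(6,3,6,5,3) = 1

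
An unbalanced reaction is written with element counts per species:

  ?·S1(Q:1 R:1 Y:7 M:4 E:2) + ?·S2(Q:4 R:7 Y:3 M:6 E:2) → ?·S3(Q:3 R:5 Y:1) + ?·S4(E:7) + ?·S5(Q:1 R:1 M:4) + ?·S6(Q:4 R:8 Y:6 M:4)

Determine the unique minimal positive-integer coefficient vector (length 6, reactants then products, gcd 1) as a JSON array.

Q: 1·1+6·4 = 25 | 1·3+2·0+6·1+4·4 = 25
R: 1·1+6·7 = 43 | 1·5+2·0+6·1+4·8 = 43
Y: 1·7+6·3 = 25 | 1·1+2·0+6·0+4·6 = 25
M: 1·4+6·6 = 40 | 1·0+2·0+6·4+4·4 = 40
E: 1·2+6·2 = 14 | 1·0+2·7+6·0+4·0 = 14
gcd(1,6,1,2,6,4) = 1

Coefficients: [1, 6, 1, 2, 6, 4]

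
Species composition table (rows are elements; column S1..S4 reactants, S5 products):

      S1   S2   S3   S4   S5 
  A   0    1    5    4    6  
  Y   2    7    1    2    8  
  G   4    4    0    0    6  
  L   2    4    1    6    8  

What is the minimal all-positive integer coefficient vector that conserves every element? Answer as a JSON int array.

A: 5·0+4·1+4·5+3·4 = 36 | 6·6 = 36
Y: 5·2+4·7+4·1+3·2 = 48 | 6·8 = 48
G: 5·4+4·4+4·0+3·0 = 36 | 6·6 = 36
L: 5·2+4·4+4·1+3·6 = 48 | 6·8 = 48
gcd(5,4,4,3,6) = 1

Coefficients: [5, 4, 4, 3, 6]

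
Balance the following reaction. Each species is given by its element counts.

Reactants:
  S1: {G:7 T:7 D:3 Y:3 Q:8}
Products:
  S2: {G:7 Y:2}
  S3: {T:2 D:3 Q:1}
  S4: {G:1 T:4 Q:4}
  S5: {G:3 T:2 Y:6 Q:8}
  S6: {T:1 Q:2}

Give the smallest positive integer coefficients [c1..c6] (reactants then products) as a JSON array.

G: 4·7 = 28 | 3·7+4·0+4·1+1·3+2·0 = 28
T: 4·7 = 28 | 3·0+4·2+4·4+1·2+2·1 = 28
D: 4·3 = 12 | 3·0+4·3+4·0+1·0+2·0 = 12
Y: 4·3 = 12 | 3·2+4·0+4·0+1·6+2·0 = 12
Q: 4·8 = 32 | 3·0+4·1+4·4+1·8+2·2 = 32
gcd(4,3,4,4,1,2) = 1

Coefficients: [4, 3, 4, 4, 1, 2]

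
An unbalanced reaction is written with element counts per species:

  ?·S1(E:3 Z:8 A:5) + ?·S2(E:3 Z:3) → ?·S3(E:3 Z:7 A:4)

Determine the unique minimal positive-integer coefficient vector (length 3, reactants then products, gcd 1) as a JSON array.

E: 4·3+1·3 = 15 | 5·3 = 15
Z: 4·8+1·3 = 35 | 5·7 = 35
A: 4·5+1·0 = 20 | 5·4 = 20
gcd(4,1,5) = 1

Coefficients: [4, 1, 5]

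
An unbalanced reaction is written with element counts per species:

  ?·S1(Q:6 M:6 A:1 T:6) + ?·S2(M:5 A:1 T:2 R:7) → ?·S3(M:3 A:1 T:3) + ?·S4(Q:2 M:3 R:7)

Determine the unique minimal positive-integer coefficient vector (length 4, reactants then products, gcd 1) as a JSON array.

Coefficients: [1, 3, 4, 3]

Q: 1·6+3·0 = 6 | 4·0+3·2 = 6
M: 1·6+3·5 = 21 | 4·3+3·3 = 21
A: 1·1+3·1 = 4 | 4·1+3·0 = 4
T: 1·6+3·2 = 12 | 4·3+3·0 = 12
R: 1·0+3·7 = 21 | 4·0+3·7 = 21
gcd(1,3,4,3) = 1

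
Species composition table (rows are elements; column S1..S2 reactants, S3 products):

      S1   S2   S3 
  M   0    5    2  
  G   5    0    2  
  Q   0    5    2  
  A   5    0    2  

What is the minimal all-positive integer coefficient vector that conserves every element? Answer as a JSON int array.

M: 2·0+2·5 = 10 | 5·2 = 10
G: 2·5+2·0 = 10 | 5·2 = 10
Q: 2·0+2·5 = 10 | 5·2 = 10
A: 2·5+2·0 = 10 | 5·2 = 10
gcd(2,2,5) = 1

Coefficients: [2, 2, 5]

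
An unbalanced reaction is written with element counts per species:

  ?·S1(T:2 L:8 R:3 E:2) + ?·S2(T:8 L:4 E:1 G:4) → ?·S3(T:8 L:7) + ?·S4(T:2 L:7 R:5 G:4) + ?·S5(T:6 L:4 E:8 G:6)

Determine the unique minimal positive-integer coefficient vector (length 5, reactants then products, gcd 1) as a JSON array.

T: 5·2+6·8 = 58 | 5·8+3·2+2·6 = 58
L: 5·8+6·4 = 64 | 5·7+3·7+2·4 = 64
R: 5·3+6·0 = 15 | 5·0+3·5+2·0 = 15
E: 5·2+6·1 = 16 | 5·0+3·0+2·8 = 16
G: 5·0+6·4 = 24 | 5·0+3·4+2·6 = 24
gcd(5,6,5,3,2) = 1

Coefficients: [5, 6, 5, 3, 2]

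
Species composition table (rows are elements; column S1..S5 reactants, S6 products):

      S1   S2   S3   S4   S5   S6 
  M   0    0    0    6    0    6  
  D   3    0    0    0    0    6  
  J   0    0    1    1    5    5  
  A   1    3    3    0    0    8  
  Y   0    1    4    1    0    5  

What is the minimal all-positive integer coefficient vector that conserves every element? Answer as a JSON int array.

Coefficients: [6, 4, 2, 3, 2, 3]

M: 6·0+4·0+2·0+3·6+2·0 = 18 | 3·6 = 18
D: 6·3+4·0+2·0+3·0+2·0 = 18 | 3·6 = 18
J: 6·0+4·0+2·1+3·1+2·5 = 15 | 3·5 = 15
A: 6·1+4·3+2·3+3·0+2·0 = 24 | 3·8 = 24
Y: 6·0+4·1+2·4+3·1+2·0 = 15 | 3·5 = 15
gcd(6,4,2,3,2,3) = 1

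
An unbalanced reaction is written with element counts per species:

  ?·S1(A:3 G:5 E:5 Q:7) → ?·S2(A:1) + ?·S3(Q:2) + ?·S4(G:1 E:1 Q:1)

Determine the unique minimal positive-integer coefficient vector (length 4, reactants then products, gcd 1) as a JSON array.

Coefficients: [1, 3, 1, 5]

A: 1·3 = 3 | 3·1+1·0+5·0 = 3
G: 1·5 = 5 | 3·0+1·0+5·1 = 5
E: 1·5 = 5 | 3·0+1·0+5·1 = 5
Q: 1·7 = 7 | 3·0+1·2+5·1 = 7
gcd(1,3,1,5) = 1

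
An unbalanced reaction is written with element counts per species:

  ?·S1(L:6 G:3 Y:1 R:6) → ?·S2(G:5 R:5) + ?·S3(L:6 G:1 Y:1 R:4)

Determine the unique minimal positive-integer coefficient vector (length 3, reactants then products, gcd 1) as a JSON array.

Coefficients: [5, 2, 5]

L: 5·6 = 30 | 2·0+5·6 = 30
G: 5·3 = 15 | 2·5+5·1 = 15
Y: 5·1 = 5 | 2·0+5·1 = 5
R: 5·6 = 30 | 2·5+5·4 = 30
gcd(5,2,5) = 1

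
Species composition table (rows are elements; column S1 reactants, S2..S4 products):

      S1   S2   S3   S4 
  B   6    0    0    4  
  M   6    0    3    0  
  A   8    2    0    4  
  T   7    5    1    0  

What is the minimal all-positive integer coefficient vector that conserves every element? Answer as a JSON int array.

B: 2·6 = 12 | 2·0+4·0+3·4 = 12
M: 2·6 = 12 | 2·0+4·3+3·0 = 12
A: 2·8 = 16 | 2·2+4·0+3·4 = 16
T: 2·7 = 14 | 2·5+4·1+3·0 = 14
gcd(2,2,4,3) = 1

Coefficients: [2, 2, 4, 3]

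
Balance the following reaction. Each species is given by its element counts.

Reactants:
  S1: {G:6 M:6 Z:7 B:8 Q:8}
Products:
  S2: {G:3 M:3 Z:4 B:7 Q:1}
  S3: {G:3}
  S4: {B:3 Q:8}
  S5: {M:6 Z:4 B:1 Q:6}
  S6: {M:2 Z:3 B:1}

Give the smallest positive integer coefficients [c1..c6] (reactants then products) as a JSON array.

Coefficients: [3, 2, 4, 2, 1, 3]

G: 3·6 = 18 | 2·3+4·3+2·0+1·0+3·0 = 18
M: 3·6 = 18 | 2·3+4·0+2·0+1·6+3·2 = 18
Z: 3·7 = 21 | 2·4+4·0+2·0+1·4+3·3 = 21
B: 3·8 = 24 | 2·7+4·0+2·3+1·1+3·1 = 24
Q: 3·8 = 24 | 2·1+4·0+2·8+1·6+3·0 = 24
gcd(3,2,4,2,1,3) = 1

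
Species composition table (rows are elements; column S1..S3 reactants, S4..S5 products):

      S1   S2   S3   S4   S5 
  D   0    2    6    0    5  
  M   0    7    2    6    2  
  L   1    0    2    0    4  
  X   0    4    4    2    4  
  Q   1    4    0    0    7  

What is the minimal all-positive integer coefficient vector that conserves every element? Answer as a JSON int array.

Coefficients: [6, 2, 1, 2, 2]

D: 6·0+2·2+1·6 = 10 | 2·0+2·5 = 10
M: 6·0+2·7+1·2 = 16 | 2·6+2·2 = 16
L: 6·1+2·0+1·2 = 8 | 2·0+2·4 = 8
X: 6·0+2·4+1·4 = 12 | 2·2+2·4 = 12
Q: 6·1+2·4+1·0 = 14 | 2·0+2·7 = 14
gcd(6,2,1,2,2) = 1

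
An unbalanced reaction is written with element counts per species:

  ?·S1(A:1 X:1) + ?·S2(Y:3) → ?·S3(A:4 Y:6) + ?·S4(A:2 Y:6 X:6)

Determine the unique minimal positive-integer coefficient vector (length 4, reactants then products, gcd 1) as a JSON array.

A: 6·1+4·0 = 6 | 1·4+1·2 = 6
Y: 6·0+4·3 = 12 | 1·6+1·6 = 12
X: 6·1+4·0 = 6 | 1·0+1·6 = 6
gcd(6,4,1,1) = 1

Coefficients: [6, 4, 1, 1]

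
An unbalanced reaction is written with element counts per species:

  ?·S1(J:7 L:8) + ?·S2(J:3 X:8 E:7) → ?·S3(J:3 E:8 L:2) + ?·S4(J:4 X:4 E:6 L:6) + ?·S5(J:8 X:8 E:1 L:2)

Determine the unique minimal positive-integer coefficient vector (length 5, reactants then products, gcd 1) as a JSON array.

J: 4·7+5·3 = 43 | 1·3+4·4+3·8 = 43
X: 4·0+5·8 = 40 | 1·0+4·4+3·8 = 40
E: 4·0+5·7 = 35 | 1·8+4·6+3·1 = 35
L: 4·8+5·0 = 32 | 1·2+4·6+3·2 = 32
gcd(4,5,1,4,3) = 1

Coefficients: [4, 5, 1, 4, 3]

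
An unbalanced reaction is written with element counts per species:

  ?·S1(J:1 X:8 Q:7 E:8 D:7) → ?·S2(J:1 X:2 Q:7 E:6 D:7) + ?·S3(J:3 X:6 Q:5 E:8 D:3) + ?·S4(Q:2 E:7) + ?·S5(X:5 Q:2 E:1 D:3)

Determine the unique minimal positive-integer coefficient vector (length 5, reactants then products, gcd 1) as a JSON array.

Coefficients: [5, 2, 1, 2, 6]

J: 5·1 = 5 | 2·1+1·3+2·0+6·0 = 5
X: 5·8 = 40 | 2·2+1·6+2·0+6·5 = 40
Q: 5·7 = 35 | 2·7+1·5+2·2+6·2 = 35
E: 5·8 = 40 | 2·6+1·8+2·7+6·1 = 40
D: 5·7 = 35 | 2·7+1·3+2·0+6·3 = 35
gcd(5,2,1,2,6) = 1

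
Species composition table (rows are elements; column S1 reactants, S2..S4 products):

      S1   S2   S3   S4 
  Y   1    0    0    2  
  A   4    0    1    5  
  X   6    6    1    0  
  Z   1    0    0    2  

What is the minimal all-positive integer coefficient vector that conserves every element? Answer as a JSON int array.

Coefficients: [4, 3, 6, 2]

Y: 4·1 = 4 | 3·0+6·0+2·2 = 4
A: 4·4 = 16 | 3·0+6·1+2·5 = 16
X: 4·6 = 24 | 3·6+6·1+2·0 = 24
Z: 4·1 = 4 | 3·0+6·0+2·2 = 4
gcd(4,3,6,2) = 1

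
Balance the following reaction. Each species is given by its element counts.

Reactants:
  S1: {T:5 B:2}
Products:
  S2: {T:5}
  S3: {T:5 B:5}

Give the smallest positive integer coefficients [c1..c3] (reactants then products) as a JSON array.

T: 5·5 = 25 | 3·5+2·5 = 25
B: 5·2 = 10 | 3·0+2·5 = 10
gcd(5,3,2) = 1

Coefficients: [5, 3, 2]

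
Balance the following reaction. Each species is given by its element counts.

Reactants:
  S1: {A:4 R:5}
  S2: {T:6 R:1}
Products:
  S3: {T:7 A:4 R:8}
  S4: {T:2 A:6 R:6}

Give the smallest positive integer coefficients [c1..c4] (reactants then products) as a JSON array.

T: 5·0+3·6 = 18 | 2·7+2·2 = 18
A: 5·4+3·0 = 20 | 2·4+2·6 = 20
R: 5·5+3·1 = 28 | 2·8+2·6 = 28
gcd(5,3,2,2) = 1

Coefficients: [5, 3, 2, 2]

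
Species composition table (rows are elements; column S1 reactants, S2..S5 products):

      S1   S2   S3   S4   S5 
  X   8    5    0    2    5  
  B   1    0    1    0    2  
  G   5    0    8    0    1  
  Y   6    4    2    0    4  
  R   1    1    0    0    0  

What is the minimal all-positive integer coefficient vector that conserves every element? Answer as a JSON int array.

X: 5·8 = 40 | 5·5+3·0+5·2+1·5 = 40
B: 5·1 = 5 | 5·0+3·1+5·0+1·2 = 5
G: 5·5 = 25 | 5·0+3·8+5·0+1·1 = 25
Y: 5·6 = 30 | 5·4+3·2+5·0+1·4 = 30
R: 5·1 = 5 | 5·1+3·0+5·0+1·0 = 5
gcd(5,5,3,5,1) = 1

Coefficients: [5, 5, 3, 5, 1]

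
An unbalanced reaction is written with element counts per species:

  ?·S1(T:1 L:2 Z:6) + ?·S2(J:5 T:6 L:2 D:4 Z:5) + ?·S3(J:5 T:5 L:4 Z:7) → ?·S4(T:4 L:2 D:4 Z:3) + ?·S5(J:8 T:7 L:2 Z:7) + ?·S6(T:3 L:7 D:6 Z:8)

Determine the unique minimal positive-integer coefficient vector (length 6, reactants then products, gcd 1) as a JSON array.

Coefficients: [1, 4, 4, 1, 5, 2]

J: 1·0+4·5+4·5 = 40 | 1·0+5·8+2·0 = 40
T: 1·1+4·6+4·5 = 45 | 1·4+5·7+2·3 = 45
L: 1·2+4·2+4·4 = 26 | 1·2+5·2+2·7 = 26
D: 1·0+4·4+4·0 = 16 | 1·4+5·0+2·6 = 16
Z: 1·6+4·5+4·7 = 54 | 1·3+5·7+2·8 = 54
gcd(1,4,4,1,5,2) = 1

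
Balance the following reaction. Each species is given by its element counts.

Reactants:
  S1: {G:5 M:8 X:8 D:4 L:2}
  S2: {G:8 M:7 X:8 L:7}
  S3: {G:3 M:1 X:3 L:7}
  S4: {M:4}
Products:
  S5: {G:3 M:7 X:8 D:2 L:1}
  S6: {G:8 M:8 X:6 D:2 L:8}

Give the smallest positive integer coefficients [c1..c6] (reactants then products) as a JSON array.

G: 5·5+3·8+2·3+3·0 = 55 | 5·3+5·8 = 55
M: 5·8+3·7+2·1+3·4 = 75 | 5·7+5·8 = 75
X: 5·8+3·8+2·3+3·0 = 70 | 5·8+5·6 = 70
D: 5·4+3·0+2·0+3·0 = 20 | 5·2+5·2 = 20
L: 5·2+3·7+2·7+3·0 = 45 | 5·1+5·8 = 45
gcd(5,3,2,3,5,5) = 1

Coefficients: [5, 3, 2, 3, 5, 5]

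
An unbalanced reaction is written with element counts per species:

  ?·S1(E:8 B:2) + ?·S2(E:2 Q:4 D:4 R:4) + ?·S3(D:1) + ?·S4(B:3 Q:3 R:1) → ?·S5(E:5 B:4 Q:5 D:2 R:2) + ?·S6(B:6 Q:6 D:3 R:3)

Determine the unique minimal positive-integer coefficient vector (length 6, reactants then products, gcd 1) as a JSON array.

Coefficients: [1, 1, 6, 6, 2, 2]

E: 1·8+1·2+6·0+6·0 = 10 | 2·5+2·0 = 10
B: 1·2+1·0+6·0+6·3 = 20 | 2·4+2·6 = 20
Q: 1·0+1·4+6·0+6·3 = 22 | 2·5+2·6 = 22
D: 1·0+1·4+6·1+6·0 = 10 | 2·2+2·3 = 10
R: 1·0+1·4+6·0+6·1 = 10 | 2·2+2·3 = 10
gcd(1,1,6,6,2,2) = 1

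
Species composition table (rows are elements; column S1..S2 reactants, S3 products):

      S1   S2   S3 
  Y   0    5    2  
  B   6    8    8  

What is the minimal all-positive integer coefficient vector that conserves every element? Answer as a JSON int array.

Y: 4·0+2·5 = 10 | 5·2 = 10
B: 4·6+2·8 = 40 | 5·8 = 40
gcd(4,2,5) = 1

Coefficients: [4, 2, 5]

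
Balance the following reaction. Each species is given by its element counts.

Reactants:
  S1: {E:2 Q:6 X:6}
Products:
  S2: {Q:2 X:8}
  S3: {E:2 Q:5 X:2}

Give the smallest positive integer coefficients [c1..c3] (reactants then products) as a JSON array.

E: 2·2 = 4 | 1·0+2·2 = 4
Q: 2·6 = 12 | 1·2+2·5 = 12
X: 2·6 = 12 | 1·8+2·2 = 12
gcd(2,1,2) = 1

Coefficients: [2, 1, 2]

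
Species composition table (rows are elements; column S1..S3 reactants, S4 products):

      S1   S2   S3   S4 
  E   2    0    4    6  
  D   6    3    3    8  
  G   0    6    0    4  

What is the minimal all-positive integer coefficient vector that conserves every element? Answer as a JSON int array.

E: 1·2+2·0+4·4 = 18 | 3·6 = 18
D: 1·6+2·3+4·3 = 24 | 3·8 = 24
G: 1·0+2·6+4·0 = 12 | 3·4 = 12
gcd(1,2,4,3) = 1

Coefficients: [1, 2, 4, 3]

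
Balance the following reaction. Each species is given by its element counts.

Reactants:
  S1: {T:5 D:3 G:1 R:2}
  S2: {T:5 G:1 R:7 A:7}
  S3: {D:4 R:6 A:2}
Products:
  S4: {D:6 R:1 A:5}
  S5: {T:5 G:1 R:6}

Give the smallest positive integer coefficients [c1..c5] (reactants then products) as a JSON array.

T: 4·5+2·5+3·0 = 30 | 4·0+6·5 = 30
D: 4·3+2·0+3·4 = 24 | 4·6+6·0 = 24
G: 4·1+2·1+3·0 = 6 | 4·0+6·1 = 6
R: 4·2+2·7+3·6 = 40 | 4·1+6·6 = 40
A: 4·0+2·7+3·2 = 20 | 4·5+6·0 = 20
gcd(4,2,3,4,6) = 1

Coefficients: [4, 2, 3, 4, 6]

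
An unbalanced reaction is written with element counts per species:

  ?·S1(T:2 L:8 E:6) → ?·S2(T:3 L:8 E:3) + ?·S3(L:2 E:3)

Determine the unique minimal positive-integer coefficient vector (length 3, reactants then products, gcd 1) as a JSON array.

Coefficients: [3, 2, 4]

T: 3·2 = 6 | 2·3+4·0 = 6
L: 3·8 = 24 | 2·8+4·2 = 24
E: 3·6 = 18 | 2·3+4·3 = 18
gcd(3,2,4) = 1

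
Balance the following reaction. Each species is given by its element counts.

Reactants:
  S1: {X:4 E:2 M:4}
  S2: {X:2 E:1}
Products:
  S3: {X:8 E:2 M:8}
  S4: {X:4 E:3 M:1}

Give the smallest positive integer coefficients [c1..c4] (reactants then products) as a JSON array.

X: 5·4+6·2 = 32 | 2·8+4·4 = 32
E: 5·2+6·1 = 16 | 2·2+4·3 = 16
M: 5·4+6·0 = 20 | 2·8+4·1 = 20
gcd(5,6,2,4) = 1

Coefficients: [5, 6, 2, 4]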